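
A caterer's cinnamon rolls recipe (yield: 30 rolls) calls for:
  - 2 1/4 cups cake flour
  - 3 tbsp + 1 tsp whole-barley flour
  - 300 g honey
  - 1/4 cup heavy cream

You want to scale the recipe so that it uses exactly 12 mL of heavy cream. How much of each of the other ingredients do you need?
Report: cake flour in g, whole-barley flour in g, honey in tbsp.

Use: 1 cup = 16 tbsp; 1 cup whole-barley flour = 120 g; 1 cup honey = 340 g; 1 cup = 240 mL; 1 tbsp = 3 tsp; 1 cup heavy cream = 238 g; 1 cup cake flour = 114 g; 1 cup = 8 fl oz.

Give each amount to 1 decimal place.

The original recipe has 60 mL of heavy cream, so the scaling factor is 12 ÷ 60 = 1/5 = 0.2.
cake flour: 2.25 cup × 1/5 × 114 g/cup = 51.3 g
whole-barley flour: (3 tbsp + 1 tsp = 10/3 tbsp) × 1/5 ÷ 16 tbsp/cup × 120 g/cup = 5.0 g
honey: 300 g × 1/5 ÷ 340 g/cup × 16 tbsp/cup ≈ 2.8 tbsp

cake flour: 51.3 g; whole-barley flour: 5.0 g; honey: 2.8 tbsp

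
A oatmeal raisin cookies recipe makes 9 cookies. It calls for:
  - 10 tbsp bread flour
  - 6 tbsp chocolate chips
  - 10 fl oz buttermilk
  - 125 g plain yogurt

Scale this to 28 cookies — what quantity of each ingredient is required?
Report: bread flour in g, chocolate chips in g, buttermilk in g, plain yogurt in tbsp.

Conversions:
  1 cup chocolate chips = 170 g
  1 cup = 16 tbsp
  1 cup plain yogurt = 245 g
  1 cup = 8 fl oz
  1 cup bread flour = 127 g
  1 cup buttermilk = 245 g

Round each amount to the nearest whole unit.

bread flour: 247 g; chocolate chips: 198 g; buttermilk: 953 g; plain yogurt: 25 tbsp

Scaling factor: 28/9.
bread flour: 10 tbsp × 28/9 ÷ 16 tbsp/cup × 127 g/cup ≈ 247 g
chocolate chips: 6 tbsp × 28/9 ÷ 16 tbsp/cup × 170 g/cup ≈ 198 g
buttermilk: 10 fl oz × 28/9 ÷ 8 fl oz/cup × 245 g/cup ≈ 953 g
plain yogurt: 125 g × 28/9 ÷ 245 g/cup × 16 tbsp/cup ≈ 25 tbsp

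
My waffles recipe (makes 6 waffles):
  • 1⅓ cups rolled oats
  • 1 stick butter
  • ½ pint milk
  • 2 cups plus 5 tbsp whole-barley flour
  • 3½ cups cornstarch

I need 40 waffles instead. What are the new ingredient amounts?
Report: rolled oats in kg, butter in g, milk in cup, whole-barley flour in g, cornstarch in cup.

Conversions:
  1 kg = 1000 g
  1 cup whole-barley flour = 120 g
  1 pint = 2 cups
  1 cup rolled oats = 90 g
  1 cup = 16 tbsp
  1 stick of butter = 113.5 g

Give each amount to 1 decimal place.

Scaling factor: 40/6 = 20/3.
rolled oats: 4/3 cup × 20/3 × 90 g/cup ÷ 1000 g/kg = 0.8 kg
butter: 1 stick × 20/3 × 113.5 g/stick ≈ 756.7 g
milk: 0.5 pint × 20/3 × 2 cup/pint ≈ 6.7 cup
whole-barley flour: (2 cup + 5 tbsp = 2.3125 cup) × 20/3 × 120 g/cup = 1850.0 g
cornstarch: 3.5 cup × 20/3 ≈ 23.3 cup

rolled oats: 0.8 kg; butter: 756.7 g; milk: 6.7 cup; whole-barley flour: 1850.0 g; cornstarch: 23.3 cup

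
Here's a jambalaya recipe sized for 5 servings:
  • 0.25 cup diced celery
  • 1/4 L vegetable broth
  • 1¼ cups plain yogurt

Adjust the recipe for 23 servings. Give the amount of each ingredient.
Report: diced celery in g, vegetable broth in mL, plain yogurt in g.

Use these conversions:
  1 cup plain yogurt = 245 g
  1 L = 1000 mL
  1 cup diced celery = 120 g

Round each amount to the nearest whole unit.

diced celery: 138 g; vegetable broth: 1150 mL; plain yogurt: 1409 g

Scaling factor: 23/5 = 4.6.
diced celery: 0.25 cup × 23/5 × 120 g/cup = 138 g
vegetable broth: 0.25 L × 23/5 × 1000 mL/L = 1150 mL
plain yogurt: 1.25 cup × 23/5 × 245 g/cup ≈ 1409 g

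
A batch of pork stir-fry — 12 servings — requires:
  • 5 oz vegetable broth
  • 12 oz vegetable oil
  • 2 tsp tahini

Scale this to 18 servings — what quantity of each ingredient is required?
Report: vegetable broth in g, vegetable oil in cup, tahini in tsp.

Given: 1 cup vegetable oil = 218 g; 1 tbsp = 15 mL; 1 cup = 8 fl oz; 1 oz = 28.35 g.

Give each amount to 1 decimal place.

vegetable broth: 212.6 g; vegetable oil: 2.3 cup; tahini: 3.0 tsp

Scaling factor: 18/12 = 3/2 = 1.5.
vegetable broth: 5 oz × 3/2 × 28.35 g/oz ≈ 212.6 g
vegetable oil: 12 oz × 3/2 × 28.35 g/oz ÷ 218 g/cup ≈ 2.3 cup
tahini: 2 tsp × 3/2 = 3.0 tsp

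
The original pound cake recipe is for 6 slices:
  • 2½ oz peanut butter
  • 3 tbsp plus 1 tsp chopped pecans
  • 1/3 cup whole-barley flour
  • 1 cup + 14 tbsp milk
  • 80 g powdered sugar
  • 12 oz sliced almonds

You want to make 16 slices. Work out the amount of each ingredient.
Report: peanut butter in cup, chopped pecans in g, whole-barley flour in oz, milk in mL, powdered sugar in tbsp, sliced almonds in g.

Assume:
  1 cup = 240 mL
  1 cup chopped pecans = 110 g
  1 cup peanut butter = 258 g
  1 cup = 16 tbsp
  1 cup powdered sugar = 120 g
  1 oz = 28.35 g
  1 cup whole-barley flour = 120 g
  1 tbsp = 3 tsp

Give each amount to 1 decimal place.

peanut butter: 0.7 cup; chopped pecans: 61.1 g; whole-barley flour: 3.8 oz; milk: 1200.0 mL; powdered sugar: 28.4 tbsp; sliced almonds: 907.2 g

Scaling factor: 16/6 = 8/3.
peanut butter: 2.5 oz × 8/3 × 28.35 g/oz ÷ 258 g/cup ≈ 0.7 cup
chopped pecans: (3 tbsp + 1 tsp = 10/3 tbsp) × 8/3 ÷ 16 tbsp/cup × 110 g/cup ≈ 61.1 g
whole-barley flour: 1/3 cup × 8/3 × 120 g/cup ÷ 28.35 g/oz ≈ 3.8 oz
milk: (1 cup + 14 tbsp = 1.875 cup) × 8/3 × 240 mL/cup = 1200.0 mL
powdered sugar: 80 g × 8/3 ÷ 120 g/cup × 16 tbsp/cup ≈ 28.4 tbsp
sliced almonds: 12 oz × 8/3 × 28.35 g/oz = 907.2 g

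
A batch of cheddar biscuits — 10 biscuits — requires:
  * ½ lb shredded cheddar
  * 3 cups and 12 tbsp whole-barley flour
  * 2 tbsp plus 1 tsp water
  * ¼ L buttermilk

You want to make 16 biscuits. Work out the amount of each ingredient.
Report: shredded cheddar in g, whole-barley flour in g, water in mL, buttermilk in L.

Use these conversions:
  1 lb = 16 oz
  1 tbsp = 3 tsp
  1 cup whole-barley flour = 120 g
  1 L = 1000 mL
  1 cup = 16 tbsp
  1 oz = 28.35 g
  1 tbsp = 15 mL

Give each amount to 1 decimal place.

shredded cheddar: 362.9 g; whole-barley flour: 720.0 g; water: 56.0 mL; buttermilk: 0.4 L

Scaling factor: 16/10 = 8/5 = 1.6.
shredded cheddar: 0.5 lb × 8/5 × 16 oz/lb × 28.35 g/oz ≈ 362.9 g
whole-barley flour: (3 cup + 12 tbsp = 3.75 cup) × 8/5 × 120 g/cup = 720.0 g
water: (2 tbsp + 1 tsp = 7/3 tbsp) × 8/5 × 15 mL/tbsp = 56.0 mL
buttermilk: 0.25 L × 8/5 = 0.4 L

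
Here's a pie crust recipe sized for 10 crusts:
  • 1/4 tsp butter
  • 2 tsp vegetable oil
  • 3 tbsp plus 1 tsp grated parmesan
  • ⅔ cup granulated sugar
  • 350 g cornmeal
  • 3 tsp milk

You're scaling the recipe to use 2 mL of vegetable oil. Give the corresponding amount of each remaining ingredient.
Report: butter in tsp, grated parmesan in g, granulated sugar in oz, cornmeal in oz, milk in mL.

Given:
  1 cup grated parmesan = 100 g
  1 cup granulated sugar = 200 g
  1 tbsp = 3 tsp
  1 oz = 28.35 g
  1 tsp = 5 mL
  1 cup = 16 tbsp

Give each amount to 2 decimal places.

butter: 0.05 tsp; grated parmesan: 4.17 g; granulated sugar: 0.94 oz; cornmeal: 2.47 oz; milk: 3.00 mL

The original recipe has 10 mL of vegetable oil, so the scaling factor is 2 ÷ 10 = 1/5 = 0.2.
butter: 0.25 tsp × 1/5 = 0.05 tsp
grated parmesan: (3 tbsp + 1 tsp = 10/3 tbsp) × 1/5 ÷ 16 tbsp/cup × 100 g/cup ≈ 4.17 g
granulated sugar: 2/3 cup × 1/5 × 200 g/cup ÷ 28.35 g/oz ≈ 0.94 oz
cornmeal: 350 g × 1/5 ÷ 28.35 g/oz ≈ 2.47 oz
milk: 3 tsp × 1/5 × 5 mL/tsp = 3.00 mL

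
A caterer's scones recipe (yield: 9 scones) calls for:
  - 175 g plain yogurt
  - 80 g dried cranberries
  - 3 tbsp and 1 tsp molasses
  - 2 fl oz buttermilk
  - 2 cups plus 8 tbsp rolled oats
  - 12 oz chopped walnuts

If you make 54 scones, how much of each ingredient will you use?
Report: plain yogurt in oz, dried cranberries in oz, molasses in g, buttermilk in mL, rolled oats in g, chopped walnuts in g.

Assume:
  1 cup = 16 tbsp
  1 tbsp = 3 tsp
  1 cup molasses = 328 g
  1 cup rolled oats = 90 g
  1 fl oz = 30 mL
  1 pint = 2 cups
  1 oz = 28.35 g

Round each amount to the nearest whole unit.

Scaling factor: 54/9 = 6.
plain yogurt: 175 g × 6 ÷ 28.35 g/oz ≈ 37 oz
dried cranberries: 80 g × 6 ÷ 28.35 g/oz ≈ 17 oz
molasses: (3 tbsp + 1 tsp = 10/3 tbsp) × 6 ÷ 16 tbsp/cup × 328 g/cup = 410 g
buttermilk: 2 fl oz × 6 × 30 mL/fl oz = 360 mL
rolled oats: (2 cup + 8 tbsp = 2.5 cup) × 6 × 90 g/cup = 1350 g
chopped walnuts: 12 oz × 6 × 28.35 g/oz ≈ 2041 g

plain yogurt: 37 oz; dried cranberries: 17 oz; molasses: 410 g; buttermilk: 360 mL; rolled oats: 1350 g; chopped walnuts: 2041 g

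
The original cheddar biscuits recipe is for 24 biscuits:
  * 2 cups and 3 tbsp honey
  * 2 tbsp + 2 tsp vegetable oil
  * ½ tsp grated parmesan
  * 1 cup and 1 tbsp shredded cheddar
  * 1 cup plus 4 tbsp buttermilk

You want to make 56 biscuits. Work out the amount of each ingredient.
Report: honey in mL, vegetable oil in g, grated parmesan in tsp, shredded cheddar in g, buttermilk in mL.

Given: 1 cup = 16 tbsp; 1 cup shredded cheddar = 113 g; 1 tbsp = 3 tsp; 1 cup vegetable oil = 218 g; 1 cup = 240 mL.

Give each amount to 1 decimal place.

Scaling factor: 56/24 = 7/3.
honey: (2 cup + 3 tbsp = 2.1875 cup) × 7/3 × 240 mL/cup = 1225.0 mL
vegetable oil: (2 tbsp + 2 tsp = 8/3 tbsp) × 7/3 ÷ 16 tbsp/cup × 218 g/cup ≈ 84.8 g
grated parmesan: 0.5 tsp × 7/3 ≈ 1.2 tsp
shredded cheddar: (1 cup + 1 tbsp = 1.0625 cup) × 7/3 × 113 g/cup ≈ 280.1 g
buttermilk: (1 cup + 4 tbsp = 1.25 cup) × 7/3 × 240 mL/cup = 700.0 mL

honey: 1225.0 mL; vegetable oil: 84.8 g; grated parmesan: 1.2 tsp; shredded cheddar: 280.1 g; buttermilk: 700.0 mL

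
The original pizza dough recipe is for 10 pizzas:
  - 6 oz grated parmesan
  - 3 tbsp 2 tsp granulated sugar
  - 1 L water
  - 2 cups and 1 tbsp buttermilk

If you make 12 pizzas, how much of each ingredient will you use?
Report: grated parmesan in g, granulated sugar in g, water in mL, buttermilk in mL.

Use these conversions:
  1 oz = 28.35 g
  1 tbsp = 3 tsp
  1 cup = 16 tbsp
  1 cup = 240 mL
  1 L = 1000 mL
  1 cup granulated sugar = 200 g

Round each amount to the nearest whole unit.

Scaling factor: 12/10 = 6/5 = 1.2.
grated parmesan: 6 oz × 6/5 × 28.35 g/oz ≈ 204 g
granulated sugar: (3 tbsp + 2 tsp = 11/3 tbsp) × 6/5 ÷ 16 tbsp/cup × 200 g/cup = 55 g
water: 1 L × 6/5 × 1000 mL/L = 1200 mL
buttermilk: (2 cup + 1 tbsp = 2.0625 cup) × 6/5 × 240 mL/cup = 594 mL

grated parmesan: 204 g; granulated sugar: 55 g; water: 1200 mL; buttermilk: 594 mL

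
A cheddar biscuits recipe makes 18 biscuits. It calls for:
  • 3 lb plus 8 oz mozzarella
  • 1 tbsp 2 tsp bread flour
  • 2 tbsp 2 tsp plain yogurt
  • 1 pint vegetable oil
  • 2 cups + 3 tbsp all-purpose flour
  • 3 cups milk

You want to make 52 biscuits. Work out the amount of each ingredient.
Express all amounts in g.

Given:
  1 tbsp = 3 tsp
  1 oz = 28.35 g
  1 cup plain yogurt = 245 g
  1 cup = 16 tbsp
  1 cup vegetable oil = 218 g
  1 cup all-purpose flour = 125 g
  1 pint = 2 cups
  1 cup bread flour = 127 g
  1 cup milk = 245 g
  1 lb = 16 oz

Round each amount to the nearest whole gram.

mozzarella: 4586 g; bread flour: 38 g; plain yogurt: 118 g; vegetable oil: 1260 g; all-purpose flour: 790 g; milk: 2123 g

Scaling factor: 52/18 = 26/9.
mozzarella: (3 lb + 8 oz = 3.5 lb) × 26/9 × 16 oz/lb × 28.35 g/oz ≈ 4586 g
bread flour: (1 tbsp + 2 tsp = 5/3 tbsp) × 26/9 ÷ 16 tbsp/cup × 127 g/cup ≈ 38 g
plain yogurt: (2 tbsp + 2 tsp = 8/3 tbsp) × 26/9 ÷ 16 tbsp/cup × 245 g/cup ≈ 118 g
vegetable oil: 1 pint × 26/9 × 2 cup/pint × 218 g/cup ≈ 1260 g
all-purpose flour: (2 cup + 3 tbsp = 2.1875 cup) × 26/9 × 125 g/cup ≈ 790 g
milk: 3 cup × 26/9 × 245 g/cup ≈ 2123 g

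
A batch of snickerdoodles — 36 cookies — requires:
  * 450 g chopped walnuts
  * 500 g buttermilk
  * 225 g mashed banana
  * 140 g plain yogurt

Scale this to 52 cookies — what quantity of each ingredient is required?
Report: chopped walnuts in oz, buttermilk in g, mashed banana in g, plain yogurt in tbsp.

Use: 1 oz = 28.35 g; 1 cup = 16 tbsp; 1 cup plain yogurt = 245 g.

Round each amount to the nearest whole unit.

Scaling factor: 52/36 = 13/9.
chopped walnuts: 450 g × 13/9 ÷ 28.35 g/oz ≈ 23 oz
buttermilk: 500 g × 13/9 ≈ 722 g
mashed banana: 225 g × 13/9 = 325 g
plain yogurt: 140 g × 13/9 ÷ 245 g/cup × 16 tbsp/cup ≈ 13 tbsp

chopped walnuts: 23 oz; buttermilk: 722 g; mashed banana: 325 g; plain yogurt: 13 tbsp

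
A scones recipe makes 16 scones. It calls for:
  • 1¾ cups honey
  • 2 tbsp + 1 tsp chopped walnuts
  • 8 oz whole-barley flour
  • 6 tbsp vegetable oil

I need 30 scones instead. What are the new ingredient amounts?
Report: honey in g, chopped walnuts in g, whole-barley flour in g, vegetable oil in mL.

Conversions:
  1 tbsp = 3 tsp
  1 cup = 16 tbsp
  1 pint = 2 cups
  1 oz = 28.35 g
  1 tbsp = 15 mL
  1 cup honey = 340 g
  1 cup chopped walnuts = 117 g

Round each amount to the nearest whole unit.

Scaling factor: 30/16 = 15/8 = 1.875.
honey: 1.75 cup × 15/8 × 340 g/cup ≈ 1116 g
chopped walnuts: (2 tbsp + 1 tsp = 7/3 tbsp) × 15/8 ÷ 16 tbsp/cup × 117 g/cup ≈ 32 g
whole-barley flour: 8 oz × 15/8 × 28.35 g/oz ≈ 425 g
vegetable oil: 6 tbsp × 15/8 × 15 mL/tbsp ≈ 169 mL

honey: 1116 g; chopped walnuts: 32 g; whole-barley flour: 425 g; vegetable oil: 169 mL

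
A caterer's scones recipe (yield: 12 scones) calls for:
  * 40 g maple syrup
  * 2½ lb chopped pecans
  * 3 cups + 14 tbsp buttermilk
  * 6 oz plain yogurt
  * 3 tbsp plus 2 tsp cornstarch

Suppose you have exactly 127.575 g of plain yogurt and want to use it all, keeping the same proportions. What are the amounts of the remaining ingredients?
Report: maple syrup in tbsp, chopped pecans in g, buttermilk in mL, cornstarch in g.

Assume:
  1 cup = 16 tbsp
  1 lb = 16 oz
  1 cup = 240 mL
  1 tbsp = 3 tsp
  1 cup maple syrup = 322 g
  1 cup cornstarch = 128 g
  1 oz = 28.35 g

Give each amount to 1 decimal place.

The original recipe has 170.1 g of plain yogurt, so the scaling factor is 127.575 ÷ 170.1 = 3/4 = 0.75.
maple syrup: 40 g × 3/4 ÷ 322 g/cup × 16 tbsp/cup ≈ 1.5 tbsp
chopped pecans: 2.5 lb × 3/4 × 16 oz/lb × 28.35 g/oz = 850.5 g
buttermilk: (3 cup + 14 tbsp = 3.875 cup) × 3/4 × 240 mL/cup = 697.5 mL
cornstarch: (3 tbsp + 2 tsp = 11/3 tbsp) × 3/4 ÷ 16 tbsp/cup × 128 g/cup = 22.0 g

maple syrup: 1.5 tbsp; chopped pecans: 850.5 g; buttermilk: 697.5 mL; cornstarch: 22.0 g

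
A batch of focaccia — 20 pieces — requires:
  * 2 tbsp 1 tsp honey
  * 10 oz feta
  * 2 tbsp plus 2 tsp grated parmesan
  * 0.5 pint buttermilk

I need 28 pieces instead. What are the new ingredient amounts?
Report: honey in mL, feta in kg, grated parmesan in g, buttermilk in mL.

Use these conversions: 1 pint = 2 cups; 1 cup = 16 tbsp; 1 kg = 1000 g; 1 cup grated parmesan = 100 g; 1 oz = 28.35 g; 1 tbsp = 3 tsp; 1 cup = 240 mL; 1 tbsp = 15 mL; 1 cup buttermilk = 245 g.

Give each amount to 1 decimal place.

Scaling factor: 28/20 = 7/5 = 1.4.
honey: (2 tbsp + 1 tsp = 7/3 tbsp) × 7/5 × 15 mL/tbsp = 49.0 mL
feta: 10 oz × 7/5 × 28.35 g/oz ÷ 1000 g/kg ≈ 0.4 kg
grated parmesan: (2 tbsp + 2 tsp = 8/3 tbsp) × 7/5 ÷ 16 tbsp/cup × 100 g/cup ≈ 23.3 g
buttermilk: 0.5 pint × 7/5 × 2 cup/pint × 240 mL/cup = 336.0 mL

honey: 49.0 mL; feta: 0.4 kg; grated parmesan: 23.3 g; buttermilk: 336.0 mL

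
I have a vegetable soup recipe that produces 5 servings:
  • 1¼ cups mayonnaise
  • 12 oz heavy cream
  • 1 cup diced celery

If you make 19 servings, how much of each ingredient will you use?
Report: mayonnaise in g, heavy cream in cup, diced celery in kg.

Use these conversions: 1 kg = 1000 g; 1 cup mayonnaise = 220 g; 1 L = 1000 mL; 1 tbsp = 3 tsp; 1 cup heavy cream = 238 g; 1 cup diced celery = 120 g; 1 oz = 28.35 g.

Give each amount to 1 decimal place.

Scaling factor: 19/5 = 3.8.
mayonnaise: 1.25 cup × 19/5 × 220 g/cup = 1045.0 g
heavy cream: 12 oz × 19/5 × 28.35 g/oz ÷ 238 g/cup ≈ 5.4 cup
diced celery: 1 cup × 19/5 × 120 g/cup ÷ 1000 g/kg ≈ 0.5 kg

mayonnaise: 1045.0 g; heavy cream: 5.4 cup; diced celery: 0.5 kg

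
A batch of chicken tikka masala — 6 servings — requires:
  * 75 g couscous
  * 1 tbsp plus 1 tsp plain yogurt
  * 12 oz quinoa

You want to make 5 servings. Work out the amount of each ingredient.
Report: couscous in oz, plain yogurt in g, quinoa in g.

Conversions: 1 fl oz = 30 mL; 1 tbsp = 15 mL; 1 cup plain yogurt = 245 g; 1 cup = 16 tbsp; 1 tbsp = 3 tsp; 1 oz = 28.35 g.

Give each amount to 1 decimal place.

Scaling factor: 5/6.
couscous: 75 g × 5/6 ÷ 28.35 g/oz ≈ 2.2 oz
plain yogurt: (1 tbsp + 1 tsp = 4/3 tbsp) × 5/6 ÷ 16 tbsp/cup × 245 g/cup ≈ 17.0 g
quinoa: 12 oz × 5/6 × 28.35 g/oz = 283.5 g

couscous: 2.2 oz; plain yogurt: 17.0 g; quinoa: 283.5 g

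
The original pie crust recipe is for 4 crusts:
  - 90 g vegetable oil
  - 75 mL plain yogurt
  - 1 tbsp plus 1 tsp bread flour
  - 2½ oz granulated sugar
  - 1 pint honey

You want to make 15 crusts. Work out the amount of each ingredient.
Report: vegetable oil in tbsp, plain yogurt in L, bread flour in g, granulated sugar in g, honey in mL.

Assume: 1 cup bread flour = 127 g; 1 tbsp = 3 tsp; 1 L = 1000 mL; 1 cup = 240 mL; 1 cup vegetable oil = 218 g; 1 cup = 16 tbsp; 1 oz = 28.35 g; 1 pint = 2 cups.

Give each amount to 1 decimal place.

Scaling factor: 15/4 = 3.75.
vegetable oil: 90 g × 15/4 ÷ 218 g/cup × 16 tbsp/cup ≈ 24.8 tbsp
plain yogurt: 75 mL × 15/4 ÷ 1000 mL/L ≈ 0.3 L
bread flour: (1 tbsp + 1 tsp = 4/3 tbsp) × 15/4 ÷ 16 tbsp/cup × 127 g/cup ≈ 39.7 g
granulated sugar: 2.5 oz × 15/4 × 28.35 g/oz ≈ 265.8 g
honey: 1 pint × 15/4 × 2 cup/pint × 240 mL/cup = 1800.0 mL

vegetable oil: 24.8 tbsp; plain yogurt: 0.3 L; bread flour: 39.7 g; granulated sugar: 265.8 g; honey: 1800.0 mL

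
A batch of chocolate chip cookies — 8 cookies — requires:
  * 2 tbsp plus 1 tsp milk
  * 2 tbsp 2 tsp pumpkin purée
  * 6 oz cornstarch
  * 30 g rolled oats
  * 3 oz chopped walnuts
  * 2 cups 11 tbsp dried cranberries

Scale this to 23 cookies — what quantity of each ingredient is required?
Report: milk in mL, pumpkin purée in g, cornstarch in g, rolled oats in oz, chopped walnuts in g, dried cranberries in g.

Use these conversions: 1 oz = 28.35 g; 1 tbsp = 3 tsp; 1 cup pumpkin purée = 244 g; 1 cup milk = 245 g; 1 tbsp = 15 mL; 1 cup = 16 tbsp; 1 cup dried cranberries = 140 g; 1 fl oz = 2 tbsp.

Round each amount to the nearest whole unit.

Scaling factor: 23/8 = 2.875.
milk: (2 tbsp + 1 tsp = 7/3 tbsp) × 23/8 × 15 mL/tbsp ≈ 101 mL
pumpkin purée: (2 tbsp + 2 tsp = 8/3 tbsp) × 23/8 ÷ 16 tbsp/cup × 244 g/cup ≈ 117 g
cornstarch: 6 oz × 23/8 × 28.35 g/oz ≈ 489 g
rolled oats: 30 g × 23/8 ÷ 28.35 g/oz ≈ 3 oz
chopped walnuts: 3 oz × 23/8 × 28.35 g/oz ≈ 245 g
dried cranberries: (2 cup + 11 tbsp = 2.6875 cup) × 23/8 × 140 g/cup ≈ 1082 g

milk: 101 mL; pumpkin purée: 117 g; cornstarch: 489 g; rolled oats: 3 oz; chopped walnuts: 245 g; dried cranberries: 1082 g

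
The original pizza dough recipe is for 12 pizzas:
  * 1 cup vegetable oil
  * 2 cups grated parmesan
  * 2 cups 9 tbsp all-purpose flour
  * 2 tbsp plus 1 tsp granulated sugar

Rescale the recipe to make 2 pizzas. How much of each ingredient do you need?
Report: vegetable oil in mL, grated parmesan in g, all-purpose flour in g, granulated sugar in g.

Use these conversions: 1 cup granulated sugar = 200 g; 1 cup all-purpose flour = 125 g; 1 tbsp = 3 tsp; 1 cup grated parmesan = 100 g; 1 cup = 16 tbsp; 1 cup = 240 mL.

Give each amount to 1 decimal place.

vegetable oil: 40.0 mL; grated parmesan: 33.3 g; all-purpose flour: 53.4 g; granulated sugar: 4.9 g

Scaling factor: 2/12 = 1/6.
vegetable oil: 1 cup × 1/6 × 240 mL/cup = 40.0 mL
grated parmesan: 2 cup × 1/6 × 100 g/cup ≈ 33.3 g
all-purpose flour: (2 cup + 9 tbsp = 2.5625 cup) × 1/6 × 125 g/cup ≈ 53.4 g
granulated sugar: (2 tbsp + 1 tsp = 7/3 tbsp) × 1/6 ÷ 16 tbsp/cup × 200 g/cup ≈ 4.9 g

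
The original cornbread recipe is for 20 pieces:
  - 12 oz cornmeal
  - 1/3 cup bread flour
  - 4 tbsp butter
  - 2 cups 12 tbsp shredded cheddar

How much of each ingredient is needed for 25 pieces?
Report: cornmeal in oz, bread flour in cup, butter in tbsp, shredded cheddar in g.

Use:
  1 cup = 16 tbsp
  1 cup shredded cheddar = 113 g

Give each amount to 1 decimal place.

Scaling factor: 25/20 = 5/4 = 1.25.
cornmeal: 12 oz × 5/4 = 15.0 oz
bread flour: 1/3 cup × 5/4 ≈ 0.4 cup
butter: 4 tbsp × 5/4 = 5.0 tbsp
shredded cheddar: (2 cup + 12 tbsp = 2.75 cup) × 5/4 × 113 g/cup ≈ 388.4 g

cornmeal: 15.0 oz; bread flour: 0.4 cup; butter: 5.0 tbsp; shredded cheddar: 388.4 g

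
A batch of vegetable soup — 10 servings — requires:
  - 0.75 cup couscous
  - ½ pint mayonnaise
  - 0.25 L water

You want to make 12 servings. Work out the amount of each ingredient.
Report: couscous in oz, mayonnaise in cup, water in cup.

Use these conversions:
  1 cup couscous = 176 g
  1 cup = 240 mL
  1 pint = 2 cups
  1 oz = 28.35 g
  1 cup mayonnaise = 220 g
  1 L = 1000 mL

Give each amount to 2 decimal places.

Scaling factor: 12/10 = 6/5 = 1.2.
couscous: 0.75 cup × 6/5 × 176 g/cup ÷ 28.35 g/oz ≈ 5.59 oz
mayonnaise: 0.5 pint × 6/5 × 2 cup/pint = 1.20 cup
water: 0.25 L × 6/5 × 1000 mL/L ÷ 240 mL/cup = 1.25 cup

couscous: 5.59 oz; mayonnaise: 1.20 cup; water: 1.25 cup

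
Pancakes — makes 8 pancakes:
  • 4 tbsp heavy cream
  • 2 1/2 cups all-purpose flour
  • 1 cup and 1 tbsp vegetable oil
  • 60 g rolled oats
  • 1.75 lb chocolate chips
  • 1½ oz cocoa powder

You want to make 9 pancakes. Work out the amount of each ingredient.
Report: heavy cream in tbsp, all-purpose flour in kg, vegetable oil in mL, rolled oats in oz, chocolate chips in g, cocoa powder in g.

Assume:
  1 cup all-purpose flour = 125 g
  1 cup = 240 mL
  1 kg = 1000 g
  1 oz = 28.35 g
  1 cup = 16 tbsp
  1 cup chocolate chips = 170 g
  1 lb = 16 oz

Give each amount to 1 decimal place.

Scaling factor: 9/8 = 1.125.
heavy cream: 4 tbsp × 9/8 = 4.5 tbsp
all-purpose flour: 2.5 cup × 9/8 × 125 g/cup ÷ 1000 g/kg ≈ 0.4 kg
vegetable oil: (1 cup + 1 tbsp = 1.0625 cup) × 9/8 × 240 mL/cup ≈ 286.9 mL
rolled oats: 60 g × 9/8 ÷ 28.35 g/oz ≈ 2.4 oz
chocolate chips: 1.75 lb × 9/8 × 16 oz/lb × 28.35 g/oz ≈ 893.0 g
cocoa powder: 1.5 oz × 9/8 × 28.35 g/oz ≈ 47.8 g

heavy cream: 4.5 tbsp; all-purpose flour: 0.4 kg; vegetable oil: 286.9 mL; rolled oats: 2.4 oz; chocolate chips: 893.0 g; cocoa powder: 47.8 g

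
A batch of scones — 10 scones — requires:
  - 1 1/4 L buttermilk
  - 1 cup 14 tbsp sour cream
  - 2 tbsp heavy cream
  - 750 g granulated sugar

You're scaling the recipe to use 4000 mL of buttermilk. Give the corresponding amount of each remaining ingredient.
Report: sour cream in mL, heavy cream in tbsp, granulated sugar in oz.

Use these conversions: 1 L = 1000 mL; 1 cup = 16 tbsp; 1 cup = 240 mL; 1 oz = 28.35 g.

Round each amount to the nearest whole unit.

sour cream: 1440 mL; heavy cream: 6 tbsp; granulated sugar: 85 oz

The original recipe has 1250 mL of buttermilk, so the scaling factor is 4000 ÷ 1250 = 16/5 = 3.2.
sour cream: (1 cup + 14 tbsp = 1.875 cup) × 16/5 × 240 mL/cup = 1440 mL
heavy cream: 2 tbsp × 16/5 ≈ 6 tbsp
granulated sugar: 750 g × 16/5 ÷ 28.35 g/oz ≈ 85 oz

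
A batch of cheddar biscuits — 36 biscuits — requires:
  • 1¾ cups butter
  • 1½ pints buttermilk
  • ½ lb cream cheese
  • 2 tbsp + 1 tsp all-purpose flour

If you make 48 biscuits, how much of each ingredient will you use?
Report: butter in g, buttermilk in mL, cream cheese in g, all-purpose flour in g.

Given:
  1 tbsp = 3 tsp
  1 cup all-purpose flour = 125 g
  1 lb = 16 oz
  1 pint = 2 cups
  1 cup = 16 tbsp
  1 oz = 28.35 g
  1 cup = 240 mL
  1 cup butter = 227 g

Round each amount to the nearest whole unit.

Scaling factor: 48/36 = 4/3.
butter: 1.75 cup × 4/3 × 227 g/cup ≈ 530 g
buttermilk: 1.5 pint × 4/3 × 2 cup/pint × 240 mL/cup = 960 mL
cream cheese: 0.5 lb × 4/3 × 16 oz/lb × 28.35 g/oz ≈ 302 g
all-purpose flour: (2 tbsp + 1 tsp = 7/3 tbsp) × 4/3 ÷ 16 tbsp/cup × 125 g/cup ≈ 24 g

butter: 530 g; buttermilk: 960 mL; cream cheese: 302 g; all-purpose flour: 24 g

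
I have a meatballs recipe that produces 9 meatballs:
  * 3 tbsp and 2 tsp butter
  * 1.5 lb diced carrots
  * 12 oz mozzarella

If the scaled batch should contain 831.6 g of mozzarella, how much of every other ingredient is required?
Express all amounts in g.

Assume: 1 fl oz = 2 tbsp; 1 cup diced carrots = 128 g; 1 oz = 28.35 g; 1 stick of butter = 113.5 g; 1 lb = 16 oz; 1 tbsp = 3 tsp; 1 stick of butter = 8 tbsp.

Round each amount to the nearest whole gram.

The original recipe has 340.2 g of mozzarella, so the scaling factor is 831.6 ÷ 340.2 = 22/9.
butter: (3 tbsp + 2 tsp = 11/3 tbsp) × 22/9 ÷ 8 tbsp/stick × 113.5 g/stick ≈ 127 g
diced carrots: 1.5 lb × 22/9 × 16 oz/lb × 28.35 g/oz ≈ 1663 g

butter: 127 g; diced carrots: 1663 g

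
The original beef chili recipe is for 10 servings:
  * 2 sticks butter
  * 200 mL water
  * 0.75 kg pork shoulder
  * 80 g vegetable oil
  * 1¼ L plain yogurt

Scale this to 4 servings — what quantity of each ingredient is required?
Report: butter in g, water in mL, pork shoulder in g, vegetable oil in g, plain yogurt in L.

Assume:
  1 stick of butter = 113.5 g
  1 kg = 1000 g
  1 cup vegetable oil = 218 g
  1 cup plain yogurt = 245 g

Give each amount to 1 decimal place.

butter: 90.8 g; water: 80.0 mL; pork shoulder: 300.0 g; vegetable oil: 32.0 g; plain yogurt: 0.5 L

Scaling factor: 4/10 = 2/5 = 0.4.
butter: 2 stick × 2/5 × 113.5 g/stick = 90.8 g
water: 200 mL × 2/5 = 80.0 mL
pork shoulder: 0.75 kg × 2/5 × 1000 g/kg = 300.0 g
vegetable oil: 80 g × 2/5 = 32.0 g
plain yogurt: 1.25 L × 2/5 = 0.5 L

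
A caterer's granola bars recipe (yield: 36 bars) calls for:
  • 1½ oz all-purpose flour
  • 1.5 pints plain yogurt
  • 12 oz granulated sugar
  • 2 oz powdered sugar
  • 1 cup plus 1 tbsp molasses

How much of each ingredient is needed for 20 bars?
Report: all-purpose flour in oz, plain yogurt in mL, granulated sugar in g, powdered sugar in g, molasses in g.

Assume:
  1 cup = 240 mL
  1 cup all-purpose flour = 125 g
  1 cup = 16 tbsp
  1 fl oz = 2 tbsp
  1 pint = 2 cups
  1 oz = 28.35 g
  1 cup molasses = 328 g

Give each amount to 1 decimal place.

all-purpose flour: 0.8 oz; plain yogurt: 400.0 mL; granulated sugar: 189.0 g; powdered sugar: 31.5 g; molasses: 193.6 g

Scaling factor: 20/36 = 5/9.
all-purpose flour: 1.5 oz × 5/9 ≈ 0.8 oz
plain yogurt: 1.5 pint × 5/9 × 2 cup/pint × 240 mL/cup = 400.0 mL
granulated sugar: 12 oz × 5/9 × 28.35 g/oz = 189.0 g
powdered sugar: 2 oz × 5/9 × 28.35 g/oz = 31.5 g
molasses: (1 cup + 1 tbsp = 1.0625 cup) × 5/9 × 328 g/cup ≈ 193.6 g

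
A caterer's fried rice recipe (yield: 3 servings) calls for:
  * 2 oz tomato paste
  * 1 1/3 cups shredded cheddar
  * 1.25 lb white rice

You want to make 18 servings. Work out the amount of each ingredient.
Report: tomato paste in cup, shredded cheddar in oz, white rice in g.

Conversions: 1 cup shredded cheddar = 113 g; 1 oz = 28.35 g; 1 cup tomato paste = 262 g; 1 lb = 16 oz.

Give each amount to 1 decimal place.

tomato paste: 1.3 cup; shredded cheddar: 31.9 oz; white rice: 3402.0 g

Scaling factor: 18/3 = 6.
tomato paste: 2 oz × 6 × 28.35 g/oz ÷ 262 g/cup ≈ 1.3 cup
shredded cheddar: 4/3 cup × 6 × 113 g/cup ÷ 28.35 g/oz ≈ 31.9 oz
white rice: 1.25 lb × 6 × 16 oz/lb × 28.35 g/oz = 3402.0 g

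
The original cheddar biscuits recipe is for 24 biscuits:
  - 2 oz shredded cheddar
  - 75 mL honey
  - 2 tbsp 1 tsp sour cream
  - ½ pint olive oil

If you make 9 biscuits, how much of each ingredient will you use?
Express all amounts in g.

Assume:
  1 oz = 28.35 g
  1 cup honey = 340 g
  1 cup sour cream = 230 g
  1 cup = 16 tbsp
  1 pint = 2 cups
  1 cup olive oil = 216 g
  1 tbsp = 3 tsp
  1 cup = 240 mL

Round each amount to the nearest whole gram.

Scaling factor: 9/24 = 3/8 = 0.375.
shredded cheddar: 2 oz × 3/8 × 28.35 g/oz ≈ 21 g
honey: 75 mL × 3/8 ÷ 240 mL/cup × 340 g/cup ≈ 40 g
sour cream: (2 tbsp + 1 tsp = 7/3 tbsp) × 3/8 ÷ 16 tbsp/cup × 230 g/cup ≈ 13 g
olive oil: 0.5 pint × 3/8 × 2 cup/pint × 216 g/cup = 81 g

shredded cheddar: 21 g; honey: 40 g; sour cream: 13 g; olive oil: 81 g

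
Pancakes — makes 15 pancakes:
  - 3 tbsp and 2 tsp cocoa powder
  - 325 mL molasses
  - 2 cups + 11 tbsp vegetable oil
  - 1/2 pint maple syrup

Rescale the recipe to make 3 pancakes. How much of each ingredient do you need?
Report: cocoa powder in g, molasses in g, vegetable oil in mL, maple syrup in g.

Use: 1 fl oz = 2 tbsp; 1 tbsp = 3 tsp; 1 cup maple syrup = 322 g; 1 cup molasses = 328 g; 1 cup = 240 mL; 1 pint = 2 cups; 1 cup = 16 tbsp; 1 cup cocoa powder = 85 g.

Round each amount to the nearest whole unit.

Scaling factor: 3/15 = 1/5 = 0.2.
cocoa powder: (3 tbsp + 2 tsp = 11/3 tbsp) × 1/5 ÷ 16 tbsp/cup × 85 g/cup ≈ 4 g
molasses: 325 mL × 1/5 ÷ 240 mL/cup × 328 g/cup ≈ 89 g
vegetable oil: (2 cup + 11 tbsp = 2.6875 cup) × 1/5 × 240 mL/cup = 129 mL
maple syrup: 0.5 pint × 1/5 × 2 cup/pint × 322 g/cup ≈ 64 g

cocoa powder: 4 g; molasses: 89 g; vegetable oil: 129 mL; maple syrup: 64 g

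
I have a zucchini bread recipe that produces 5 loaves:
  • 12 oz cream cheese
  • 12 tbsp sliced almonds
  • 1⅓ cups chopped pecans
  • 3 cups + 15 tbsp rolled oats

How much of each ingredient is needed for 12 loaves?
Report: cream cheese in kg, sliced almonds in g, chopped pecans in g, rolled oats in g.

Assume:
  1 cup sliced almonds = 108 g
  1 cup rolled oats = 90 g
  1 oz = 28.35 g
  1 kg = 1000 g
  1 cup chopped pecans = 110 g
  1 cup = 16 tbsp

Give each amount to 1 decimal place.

cream cheese: 0.8 kg; sliced almonds: 194.4 g; chopped pecans: 352.0 g; rolled oats: 850.5 g

Scaling factor: 12/5 = 2.4.
cream cheese: 12 oz × 12/5 × 28.35 g/oz ÷ 1000 g/kg ≈ 0.8 kg
sliced almonds: 12 tbsp × 12/5 ÷ 16 tbsp/cup × 108 g/cup = 194.4 g
chopped pecans: 4/3 cup × 12/5 × 110 g/cup = 352.0 g
rolled oats: (3 cup + 15 tbsp = 3.9375 cup) × 12/5 × 90 g/cup = 850.5 g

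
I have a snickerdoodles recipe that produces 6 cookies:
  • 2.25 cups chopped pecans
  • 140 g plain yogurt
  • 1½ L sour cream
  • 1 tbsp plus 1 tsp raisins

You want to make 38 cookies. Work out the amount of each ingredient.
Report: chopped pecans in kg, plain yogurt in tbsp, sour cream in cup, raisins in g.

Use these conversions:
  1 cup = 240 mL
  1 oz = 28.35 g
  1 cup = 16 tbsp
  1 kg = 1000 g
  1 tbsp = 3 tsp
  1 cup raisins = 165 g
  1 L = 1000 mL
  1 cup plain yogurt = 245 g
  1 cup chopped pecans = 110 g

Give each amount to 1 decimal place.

Scaling factor: 38/6 = 19/3.
chopped pecans: 2.25 cup × 19/3 × 110 g/cup ÷ 1000 g/kg ≈ 1.6 kg
plain yogurt: 140 g × 19/3 ÷ 245 g/cup × 16 tbsp/cup ≈ 57.9 tbsp
sour cream: 1.5 L × 19/3 × 1000 mL/L ÷ 240 mL/cup ≈ 39.6 cup
raisins: (1 tbsp + 1 tsp = 4/3 tbsp) × 19/3 ÷ 16 tbsp/cup × 165 g/cup ≈ 87.1 g

chopped pecans: 1.6 kg; plain yogurt: 57.9 tbsp; sour cream: 39.6 cup; raisins: 87.1 g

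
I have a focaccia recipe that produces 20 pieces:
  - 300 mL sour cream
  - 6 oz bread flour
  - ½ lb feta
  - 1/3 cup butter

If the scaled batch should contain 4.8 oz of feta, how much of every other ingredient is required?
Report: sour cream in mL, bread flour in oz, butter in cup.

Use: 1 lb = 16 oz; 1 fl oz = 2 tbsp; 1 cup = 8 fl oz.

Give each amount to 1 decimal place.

The original recipe has 8 oz of feta, so the scaling factor is 4.8 ÷ 8 = 3/5 = 0.6.
sour cream: 300 mL × 3/5 = 180.0 mL
bread flour: 6 oz × 3/5 = 3.6 oz
butter: 1/3 cup × 3/5 = 0.2 cup

sour cream: 180.0 mL; bread flour: 3.6 oz; butter: 0.2 cup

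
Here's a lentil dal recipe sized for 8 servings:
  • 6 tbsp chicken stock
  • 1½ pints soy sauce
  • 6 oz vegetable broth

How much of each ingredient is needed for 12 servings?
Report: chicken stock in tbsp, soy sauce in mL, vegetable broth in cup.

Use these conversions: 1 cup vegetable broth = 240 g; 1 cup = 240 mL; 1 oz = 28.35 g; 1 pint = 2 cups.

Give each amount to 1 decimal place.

Scaling factor: 12/8 = 3/2 = 1.5.
chicken stock: 6 tbsp × 3/2 = 9.0 tbsp
soy sauce: 1.5 pint × 3/2 × 2 cup/pint × 240 mL/cup = 1080.0 mL
vegetable broth: 6 oz × 3/2 × 28.35 g/oz ÷ 240 g/cup ≈ 1.1 cup

chicken stock: 9.0 tbsp; soy sauce: 1080.0 mL; vegetable broth: 1.1 cup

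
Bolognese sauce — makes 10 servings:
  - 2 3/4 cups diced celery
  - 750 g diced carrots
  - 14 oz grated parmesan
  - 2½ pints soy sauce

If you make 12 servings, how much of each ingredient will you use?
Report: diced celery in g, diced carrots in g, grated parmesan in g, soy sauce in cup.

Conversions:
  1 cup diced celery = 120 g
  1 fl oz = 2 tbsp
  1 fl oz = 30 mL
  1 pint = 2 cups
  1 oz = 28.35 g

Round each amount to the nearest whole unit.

Scaling factor: 12/10 = 6/5 = 1.2.
diced celery: 2.75 cup × 6/5 × 120 g/cup = 396 g
diced carrots: 750 g × 6/5 = 900 g
grated parmesan: 14 oz × 6/5 × 28.35 g/oz ≈ 476 g
soy sauce: 2.5 pint × 6/5 × 2 cup/pint = 6 cup

diced celery: 396 g; diced carrots: 900 g; grated parmesan: 476 g; soy sauce: 6 cup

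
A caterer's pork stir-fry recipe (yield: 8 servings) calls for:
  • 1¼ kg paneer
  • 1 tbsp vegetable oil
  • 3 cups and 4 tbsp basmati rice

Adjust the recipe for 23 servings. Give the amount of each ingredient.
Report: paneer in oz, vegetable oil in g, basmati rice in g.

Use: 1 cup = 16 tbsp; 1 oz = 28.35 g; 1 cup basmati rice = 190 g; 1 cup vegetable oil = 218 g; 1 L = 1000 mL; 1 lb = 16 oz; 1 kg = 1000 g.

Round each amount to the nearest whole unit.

paneer: 127 oz; vegetable oil: 39 g; basmati rice: 1775 g

Scaling factor: 23/8 = 2.875.
paneer: 1.25 kg × 23/8 × 1000 g/kg ÷ 28.35 g/oz ≈ 127 oz
vegetable oil: 1 tbsp × 23/8 ÷ 16 tbsp/cup × 218 g/cup ≈ 39 g
basmati rice: (3 cup + 4 tbsp = 3.25 cup) × 23/8 × 190 g/cup ≈ 1775 g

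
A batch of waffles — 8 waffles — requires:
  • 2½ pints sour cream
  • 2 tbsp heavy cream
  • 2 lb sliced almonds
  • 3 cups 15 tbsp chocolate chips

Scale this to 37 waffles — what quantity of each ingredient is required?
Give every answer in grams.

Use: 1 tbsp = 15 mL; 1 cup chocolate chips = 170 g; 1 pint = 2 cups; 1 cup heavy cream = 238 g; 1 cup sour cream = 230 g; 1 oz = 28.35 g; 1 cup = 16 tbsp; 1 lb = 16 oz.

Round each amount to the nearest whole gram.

Scaling factor: 37/8 = 4.625.
sour cream: 2.5 pint × 37/8 × 2 cup/pint × 230 g/cup ≈ 5319 g
heavy cream: 2 tbsp × 37/8 ÷ 16 tbsp/cup × 238 g/cup ≈ 138 g
sliced almonds: 2 lb × 37/8 × 16 oz/lb × 28.35 g/oz ≈ 4196 g
chocolate chips: (3 cup + 15 tbsp = 3.9375 cup) × 37/8 × 170 g/cup ≈ 3096 g

sour cream: 5319 g; heavy cream: 138 g; sliced almonds: 4196 g; chocolate chips: 3096 g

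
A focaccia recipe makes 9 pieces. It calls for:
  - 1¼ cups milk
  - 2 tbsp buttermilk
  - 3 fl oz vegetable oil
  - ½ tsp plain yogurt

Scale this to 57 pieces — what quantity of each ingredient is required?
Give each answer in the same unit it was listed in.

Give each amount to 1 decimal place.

Scaling factor: 57/9 = 19/3.
milk: 1.25 cup × 19/3 ≈ 7.9 cup
buttermilk: 2 tbsp × 19/3 ≈ 12.7 tbsp
vegetable oil: 3 fl oz × 19/3 = 19.0 fl oz
plain yogurt: 0.5 tsp × 19/3 ≈ 3.2 tsp

milk: 7.9 cup; buttermilk: 12.7 tbsp; vegetable oil: 19.0 fl oz; plain yogurt: 3.2 tsp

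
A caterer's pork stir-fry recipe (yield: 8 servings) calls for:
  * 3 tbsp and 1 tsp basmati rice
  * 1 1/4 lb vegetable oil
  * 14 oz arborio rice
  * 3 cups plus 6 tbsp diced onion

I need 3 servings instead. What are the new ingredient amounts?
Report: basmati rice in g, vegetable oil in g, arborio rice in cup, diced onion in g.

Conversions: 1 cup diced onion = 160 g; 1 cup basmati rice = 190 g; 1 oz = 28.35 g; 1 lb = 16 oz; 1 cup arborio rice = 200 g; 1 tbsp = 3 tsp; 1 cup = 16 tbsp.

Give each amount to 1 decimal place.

Scaling factor: 3/8 = 0.375.
basmati rice: (3 tbsp + 1 tsp = 10/3 tbsp) × 3/8 ÷ 16 tbsp/cup × 190 g/cup ≈ 14.8 g
vegetable oil: 1.25 lb × 3/8 × 16 oz/lb × 28.35 g/oz ≈ 212.6 g
arborio rice: 14 oz × 3/8 × 28.35 g/oz ÷ 200 g/cup ≈ 0.7 cup
diced onion: (3 cup + 6 tbsp = 3.375 cup) × 3/8 × 160 g/cup = 202.5 g

basmati rice: 14.8 g; vegetable oil: 212.6 g; arborio rice: 0.7 cup; diced onion: 202.5 g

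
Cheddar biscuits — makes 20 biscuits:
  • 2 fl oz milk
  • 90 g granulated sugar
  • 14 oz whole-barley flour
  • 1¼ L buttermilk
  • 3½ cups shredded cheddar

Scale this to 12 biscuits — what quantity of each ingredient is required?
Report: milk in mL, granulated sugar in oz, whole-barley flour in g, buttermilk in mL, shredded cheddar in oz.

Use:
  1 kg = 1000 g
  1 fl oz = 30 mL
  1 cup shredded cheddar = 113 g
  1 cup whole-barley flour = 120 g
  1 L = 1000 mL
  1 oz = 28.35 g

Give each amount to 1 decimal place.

milk: 36.0 mL; granulated sugar: 1.9 oz; whole-barley flour: 238.1 g; buttermilk: 750.0 mL; shredded cheddar: 8.4 oz

Scaling factor: 12/20 = 3/5 = 0.6.
milk: 2 fl oz × 3/5 × 30 mL/fl oz = 36.0 mL
granulated sugar: 90 g × 3/5 ÷ 28.35 g/oz ≈ 1.9 oz
whole-barley flour: 14 oz × 3/5 × 28.35 g/oz ≈ 238.1 g
buttermilk: 1.25 L × 3/5 × 1000 mL/L = 750.0 mL
shredded cheddar: 3.5 cup × 3/5 × 113 g/cup ÷ 28.35 g/oz ≈ 8.4 oz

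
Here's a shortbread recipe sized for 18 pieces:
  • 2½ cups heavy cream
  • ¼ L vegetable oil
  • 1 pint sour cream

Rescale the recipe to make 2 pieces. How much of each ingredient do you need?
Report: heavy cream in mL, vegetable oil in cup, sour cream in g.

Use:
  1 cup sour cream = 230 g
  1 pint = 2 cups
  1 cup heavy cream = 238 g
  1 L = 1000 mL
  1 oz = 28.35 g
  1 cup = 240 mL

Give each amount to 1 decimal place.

Scaling factor: 2/18 = 1/9.
heavy cream: 2.5 cup × 1/9 × 240 mL/cup ≈ 66.7 mL
vegetable oil: 0.25 L × 1/9 × 1000 mL/L ÷ 240 mL/cup ≈ 0.1 cup
sour cream: 1 pint × 1/9 × 2 cup/pint × 230 g/cup ≈ 51.1 g

heavy cream: 66.7 mL; vegetable oil: 0.1 cup; sour cream: 51.1 g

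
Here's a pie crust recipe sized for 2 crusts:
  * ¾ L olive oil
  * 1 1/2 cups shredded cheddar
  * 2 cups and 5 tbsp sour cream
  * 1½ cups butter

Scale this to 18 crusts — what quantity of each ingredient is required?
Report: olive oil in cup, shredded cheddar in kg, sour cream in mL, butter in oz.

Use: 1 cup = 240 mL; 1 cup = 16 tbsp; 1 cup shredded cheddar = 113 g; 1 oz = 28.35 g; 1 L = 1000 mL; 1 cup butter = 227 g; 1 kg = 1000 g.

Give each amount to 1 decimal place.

olive oil: 28.1 cup; shredded cheddar: 1.5 kg; sour cream: 4995.0 mL; butter: 108.1 oz

Scaling factor: 18/2 = 9.
olive oil: 0.75 L × 9 × 1000 mL/L ÷ 240 mL/cup ≈ 28.1 cup
shredded cheddar: 1.5 cup × 9 × 113 g/cup ÷ 1000 g/kg ≈ 1.5 kg
sour cream: (2 cup + 5 tbsp = 2.3125 cup) × 9 × 240 mL/cup = 4995.0 mL
butter: 1.5 cup × 9 × 227 g/cup ÷ 28.35 g/oz ≈ 108.1 oz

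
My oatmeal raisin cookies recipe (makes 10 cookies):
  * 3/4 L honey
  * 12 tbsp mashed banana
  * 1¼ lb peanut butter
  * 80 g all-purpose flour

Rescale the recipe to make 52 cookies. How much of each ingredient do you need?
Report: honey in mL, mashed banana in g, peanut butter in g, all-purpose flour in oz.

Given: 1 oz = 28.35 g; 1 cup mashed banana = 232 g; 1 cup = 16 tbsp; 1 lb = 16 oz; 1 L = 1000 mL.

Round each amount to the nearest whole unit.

Scaling factor: 52/10 = 26/5 = 5.2.
honey: 0.75 L × 26/5 × 1000 mL/L = 3900 mL
mashed banana: 12 tbsp × 26/5 ÷ 16 tbsp/cup × 232 g/cup ≈ 905 g
peanut butter: 1.25 lb × 26/5 × 16 oz/lb × 28.35 g/oz ≈ 2948 g
all-purpose flour: 80 g × 26/5 ÷ 28.35 g/oz ≈ 15 oz

honey: 3900 mL; mashed banana: 905 g; peanut butter: 2948 g; all-purpose flour: 15 oz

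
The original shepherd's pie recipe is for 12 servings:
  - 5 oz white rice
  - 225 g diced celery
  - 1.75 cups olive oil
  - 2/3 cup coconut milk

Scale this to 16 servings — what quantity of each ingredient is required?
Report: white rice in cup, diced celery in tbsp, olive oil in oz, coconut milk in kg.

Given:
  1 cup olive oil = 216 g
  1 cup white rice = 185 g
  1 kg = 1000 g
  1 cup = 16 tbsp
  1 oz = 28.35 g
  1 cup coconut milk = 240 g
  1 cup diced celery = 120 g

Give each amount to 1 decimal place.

Scaling factor: 16/12 = 4/3.
white rice: 5 oz × 4/3 × 28.35 g/oz ÷ 185 g/cup ≈ 1.0 cup
diced celery: 225 g × 4/3 ÷ 120 g/cup × 16 tbsp/cup = 40.0 tbsp
olive oil: 1.75 cup × 4/3 × 216 g/cup ÷ 28.35 g/oz ≈ 17.8 oz
coconut milk: 2/3 cup × 4/3 × 240 g/cup ÷ 1000 g/kg ≈ 0.2 kg

white rice: 1.0 cup; diced celery: 40.0 tbsp; olive oil: 17.8 oz; coconut milk: 0.2 kg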